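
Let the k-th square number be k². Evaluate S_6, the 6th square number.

The 6th square number is n² with n = 6.
6² = 36.

36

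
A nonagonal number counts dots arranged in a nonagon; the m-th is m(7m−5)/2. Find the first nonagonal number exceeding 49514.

50100

Solve n(7n−5)/2 > 49514 for integer n.
The largest n with value ≤ 49514 is 119 (since 49266 ≤ 49514 < 50100), so the first above is n = 120, value 50100.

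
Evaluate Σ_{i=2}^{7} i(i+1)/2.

Σ i(i+1)/2 = (Σi² + Σi) / 2 over i = 2..7.
Σi = 28 − 1 = 27 and Σi² = 140 − 1 = 139.
(1·139 + 1·27) / 2 = 166/2 = 83.

83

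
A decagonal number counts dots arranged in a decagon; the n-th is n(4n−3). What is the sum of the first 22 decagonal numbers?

14421

Σ i(4i−3) = 4Σi² − 3Σi over i = 1..22.
Σi = 253 and Σi² = 3795.
4·3795 − 3·253 = 14421.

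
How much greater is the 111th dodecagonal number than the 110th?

1101

Consecutive dodecagonal numbers differ by 10n − 9: here 10·111 − 9 = 1101.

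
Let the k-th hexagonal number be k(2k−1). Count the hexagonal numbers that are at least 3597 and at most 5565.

The n-th hexagonal number is n(2n−1).
Smallest index with value ≥ 3597: n = 43 (giving 3655).
Largest index with value ≤ 5565: n = 53 (giving 5565).
Indices 43 through 53: 11 terms.

11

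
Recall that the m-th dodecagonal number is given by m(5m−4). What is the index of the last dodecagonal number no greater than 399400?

Solve n(5n−4) ≤ 399400 for integer n.
n = 283 gives 399313 ≤ 399400, while n = 284 gives 402144 > 399400; so the answer is index 283.

283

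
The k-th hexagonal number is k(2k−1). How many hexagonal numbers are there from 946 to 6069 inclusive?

The n-th hexagonal number is n(2n−1).
Smallest index with value ≥ 946: n = 22 (giving 946).
Largest index with value ≤ 6069: n = 55 (giving 5995).
Indices 22 through 55: 34 terms.

34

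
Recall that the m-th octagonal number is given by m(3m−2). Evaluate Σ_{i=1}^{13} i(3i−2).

Σ i(3i−2) = 3Σi² − 2Σi over i = 1..13.
Σi = 91 and Σi² = 819.
3·819 − 2·91 = 2275.

2275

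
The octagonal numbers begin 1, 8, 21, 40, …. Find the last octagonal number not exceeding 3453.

3400

Solve n(3n−2) ≤ 3453 for integer n.
n = 34 gives 3400 ≤ 3453, while n = 35 gives 3605 > 3453; so the answer is 3400.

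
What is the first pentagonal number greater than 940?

1001

Solve n(3n−1)/2 > 940 for integer n.
The largest n with value ≤ 940 is 25 (since 925 ≤ 940 < 1001), so the first above is n = 26, value 1001.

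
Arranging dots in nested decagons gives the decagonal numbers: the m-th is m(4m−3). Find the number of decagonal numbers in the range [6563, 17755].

The n-th decagonal number is n(4n−3).
Smallest index with value ≥ 6563: n = 41 (giving 6601).
Largest index with value ≤ 17755: n = 67 (giving 17755).
Indices 41 through 67: 27 terms.

27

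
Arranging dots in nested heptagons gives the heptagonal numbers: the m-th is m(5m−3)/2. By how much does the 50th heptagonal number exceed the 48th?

487

50·(5·50 − 3)/2 = 6175 and 48·(5·48 − 3)/2 = 5688.
Difference: 6175 − 5688 = 487.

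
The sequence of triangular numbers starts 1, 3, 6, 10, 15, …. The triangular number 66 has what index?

Set n(n+1)/2 = 66, giving n² + n − 132 = 0.
The discriminant is 1 + 8·66 = 529, and √529 = 23.
So n = (-1 + 23) / 2 = 22/2 = 11.

11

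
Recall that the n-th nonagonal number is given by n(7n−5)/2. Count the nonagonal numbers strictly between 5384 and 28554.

The n-th nonagonal number is n(7n−5)/2.
Smallest index with value > 5384: n = 40 (giving 5500).
Largest index with value < 28554: n = 90 (giving 28125).
Indices 40 through 90: 51 terms.

51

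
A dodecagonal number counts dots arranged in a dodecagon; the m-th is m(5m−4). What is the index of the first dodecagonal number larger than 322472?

Solve n(5n−4) > 322472 for integer n.
The largest n with value ≤ 322472 is 254 (since 321564 ≤ 322472 < 324105), so the first above is n = 255, value 324105.

255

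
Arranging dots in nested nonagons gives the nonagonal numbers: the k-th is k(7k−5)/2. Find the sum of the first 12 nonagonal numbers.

2080

Σ i(7i−5)/2 = (7Σi² − 5Σi) / 2 over i = 1..12.
Σi = 78 and Σi² = 650.
(7·650 − 5·78) / 2 = 4160/2 = 2080.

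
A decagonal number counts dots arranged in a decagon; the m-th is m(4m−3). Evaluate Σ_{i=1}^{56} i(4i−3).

Σ i(4i−3) = 4Σi² − 3Σi over i = 1..56.
Σi = 1596 and Σi² = 60116.
4·60116 − 3·1596 = 235676.

235676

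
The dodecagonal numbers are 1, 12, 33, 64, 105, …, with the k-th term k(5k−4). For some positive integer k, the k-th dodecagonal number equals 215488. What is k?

Set n(5n−4) = 215488, giving 5n² − 4n − 215488 = 0.
The discriminant is 16 + 20·215488 = 4309776, and √4309776 = 2076.
So n = (4 + 2076) / 10 = 2080/10 = 208.

208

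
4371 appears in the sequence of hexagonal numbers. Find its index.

47

Set n(2n−1) = 4371, giving 2n² − n − 4371 = 0.
So n = (1 + 187) / 4 = 188/4 = 47.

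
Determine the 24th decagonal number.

The 24th decagonal number is n(4n−3) with n = 24.
24·(4·24 − 3) = 24·93 = 2232.

2232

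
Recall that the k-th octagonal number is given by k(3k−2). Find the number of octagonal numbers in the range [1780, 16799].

The n-th octagonal number is n(3n−2).
Smallest index with value ≥ 1780: n = 25 (giving 1825).
Largest index with value ≤ 16799: n = 75 (giving 16725).
Indices 25 through 75: 51 terms.

51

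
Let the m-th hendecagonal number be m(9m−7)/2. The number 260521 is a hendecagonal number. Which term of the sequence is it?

Set n(9n−7)/2 = 260521, giving 9n² − 7n − 521042 = 0.
The discriminant is 49 + 72·260521 = 18757561, and √18757561 = 4331.
So n = (7 + 4331) / 18 = 4338/18 = 241.
Check: 241·(9·241 − 7)/2 = 260521. ✓

241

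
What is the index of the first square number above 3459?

Solve n² > 3459 for integer n.
The largest n with value ≤ 3459 is 58 (since 3364 ≤ 3459 < 3481), so the first above is n = 59, value 3481.

59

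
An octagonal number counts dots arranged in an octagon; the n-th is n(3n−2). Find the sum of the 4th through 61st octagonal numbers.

Σ i(3i−2) = 3Σi² − 2Σi over i = 4..61.
Σi = 1891 − 6 = 1885 and Σi² = 77531 − 14 = 77517.
3·77517 − 2·1885 = 228781.

228781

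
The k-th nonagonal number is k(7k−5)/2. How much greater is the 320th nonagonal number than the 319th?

Consecutive nonagonal numbers differ by 7n − 6: here 7·320 − 6 = 2234.

2234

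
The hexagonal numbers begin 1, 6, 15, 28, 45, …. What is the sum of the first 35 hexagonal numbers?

Σ i(2i−1) = 2Σi² − Σi over i = 1..35.
Σi = 630 and Σi² = 14910.
2·14910 − 1·630 = 29190.

29190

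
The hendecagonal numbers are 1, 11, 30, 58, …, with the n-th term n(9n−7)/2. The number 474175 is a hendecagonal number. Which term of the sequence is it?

Set n(9n−7)/2 = 474175, giving 9n² − 7n − 948350 = 0.
So n = (7 + 5843) / 18 = 5850/18 = 325.

325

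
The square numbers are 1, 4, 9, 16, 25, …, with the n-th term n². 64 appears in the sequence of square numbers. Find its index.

We need n² = 64, so n = √64 = 8.
Check: 8² = 64. ✓

8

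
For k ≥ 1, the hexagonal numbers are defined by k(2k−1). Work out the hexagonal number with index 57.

The 57th hexagonal number is n(2n−1) with n = 57.
57·(2·57 − 1) = 57·113 = 6441.

6441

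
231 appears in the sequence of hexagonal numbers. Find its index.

Set n(2n−1) = 231, giving 2n² − n − 231 = 0.
The discriminant is 1 + 8·231 = 1849, and √1849 = 43.
So n = (1 + 43) / 4 = 44/4 = 11.

11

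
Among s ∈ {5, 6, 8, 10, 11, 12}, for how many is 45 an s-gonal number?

s = 5: P(5, 5) = 35 and P(5, 6) = 51; 45 is not s-gonal.
s = 6: P(6, 5) = 45. ✓
s = 8: P(8, 4) = 40 and P(8, 5) = 65; 45 is not s-gonal.
s = 10: P(10, 3) = 27 and P(10, 4) = 52; 45 is not s-gonal.
s = 11: P(11, 3) = 30 and P(11, 4) = 58; 45 is not s-gonal.
s = 12: P(12, 3) = 33 and P(12, 4) = 64; 45 is not s-gonal.
Hits: s ∈ {6} → 1.

1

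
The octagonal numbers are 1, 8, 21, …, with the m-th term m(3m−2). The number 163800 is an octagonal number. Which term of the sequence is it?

234

Set n(3n−2) = 163800, giving 3n² − 2n − 163800 = 0.
So n = (2 + 1402) / 6 = 1404/6 = 234.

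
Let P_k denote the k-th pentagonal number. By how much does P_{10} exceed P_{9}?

Consecutive pentagonal numbers differ by 3n − 2: here 3·10 − 2 = 28.

28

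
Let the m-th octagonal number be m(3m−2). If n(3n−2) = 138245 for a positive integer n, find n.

215

Set n(3n−2) = 138245, giving 3n² − 2n − 138245 = 0.
So n = (2 + 1288) / 6 = 1290/6 = 215.
Check: 215·(3·215 − 2) = 138245. ✓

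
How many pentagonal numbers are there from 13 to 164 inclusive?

The n-th pentagonal number is n(3n−1)/2.
Smallest index with value ≥ 13: n = 4 (giving 22).
Largest index with value ≤ 164: n = 10 (giving 145).
Indices 4 through 10: 7 terms.

7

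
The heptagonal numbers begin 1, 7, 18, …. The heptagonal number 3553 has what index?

Set n(5n−3)/2 = 3553, giving 5n² − 3n − 7106 = 0.
The discriminant is 9 + 40·3553 = 142129, and √142129 = 377.
So n = (3 + 377) / 10 = 380/10 = 38.
Check: 38·(5·38 − 3)/2 = 3553. ✓

38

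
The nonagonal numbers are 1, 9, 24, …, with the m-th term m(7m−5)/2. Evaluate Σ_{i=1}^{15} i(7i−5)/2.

Σ i(7i−5)/2 = (7Σi² − 5Σi) / 2 over i = 1..15.
Σi = 120 and Σi² = 1240.
(7·1240 − 5·120) / 2 = 8080/2 = 4040.

4040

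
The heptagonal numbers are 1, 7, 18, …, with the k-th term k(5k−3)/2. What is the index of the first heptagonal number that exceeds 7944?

57

Solve n(5n−3)/2 > 7944 for integer n.
The largest n with value ≤ 7944 is 56 (since 7756 ≤ 7944 < 8037), so the first above is n = 57, value 8037.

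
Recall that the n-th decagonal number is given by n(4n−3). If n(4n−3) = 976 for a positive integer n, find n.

Set n(4n−3) = 976, giving 4n² − 3n − 976 = 0.
The discriminant is 9 + 16·976 = 15625, and √15625 = 125.
So n = (3 + 125) / 8 = 128/8 = 16.

16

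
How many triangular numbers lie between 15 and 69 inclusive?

7

The n-th triangular number is n(n+1)/2.
Smallest index with value ≥ 15: n = 5 (giving 15).
Largest index with value ≤ 69: n = 11 (giving 66).
Indices 5 through 11: 7 terms.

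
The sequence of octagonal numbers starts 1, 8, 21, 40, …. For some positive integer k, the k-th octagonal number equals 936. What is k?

18

Set n(3n−2) = 936, giving 3n² − 2n − 936 = 0.
The discriminant is 4 + 12·936 = 11236, and √11236 = 106.
So n = (2 + 106) / 6 = 108/6 = 18.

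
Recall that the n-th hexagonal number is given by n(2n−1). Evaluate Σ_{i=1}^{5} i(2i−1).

95

Σ i(2i−1) = 2Σi² − Σi over i = 1..5.
Σi = 15 and Σi² = 55.
2·55 − 1·15 = 95.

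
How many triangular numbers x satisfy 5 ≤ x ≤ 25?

The n-th triangular number is n(n+1)/2.
Smallest index with value ≥ 5: n = 3 (giving 6).
Largest index with value ≤ 25: n = 6 (giving 21).
Indices 3 through 6: 4 terms.

4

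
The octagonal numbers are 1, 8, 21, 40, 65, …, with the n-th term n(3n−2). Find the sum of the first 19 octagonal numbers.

7030

Σ i(3i−2) = 3Σi² − 2Σi over i = 1..19.
Σi = 190 and Σi² = 2470.
3·2470 − 2·190 = 7030.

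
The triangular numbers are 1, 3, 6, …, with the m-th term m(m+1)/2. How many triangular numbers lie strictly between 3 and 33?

5

The n-th triangular number is n(n+1)/2.
Smallest index with value > 3: n = 3 (giving 6).
Largest index with value < 33: n = 7 (giving 28).
Indices 3 through 7: 5 terms.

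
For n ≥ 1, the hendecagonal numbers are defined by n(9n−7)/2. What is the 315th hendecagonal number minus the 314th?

2827

Consecutive hendecagonal numbers differ by 9n − 8: here 9·315 − 8 = 2827.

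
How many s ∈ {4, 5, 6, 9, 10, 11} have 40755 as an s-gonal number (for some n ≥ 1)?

s = 4: P(4, 201) = 40401 and P(4, 202) = 40804; 40755 is not s-gonal.
s = 5: P(5, 165) = 40755. ✓
s = 6: P(6, 143) = 40755. ✓
s = 9: P(9, 108) = 40554 and P(9, 109) = 41311; 40755 is not s-gonal.
s = 10: P(10, 101) = 40501 and P(10, 102) = 41310; 40755 is not s-gonal.
s = 11: P(11, 95) = 40280 and P(11, 96) = 41136; 40755 is not s-gonal.
Hits: s ∈ {5, 6} → 2.

2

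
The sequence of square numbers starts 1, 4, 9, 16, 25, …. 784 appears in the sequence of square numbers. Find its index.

We need n² = 784, so n = √784 = 28.

28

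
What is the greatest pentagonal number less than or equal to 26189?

26070

Solve n(3n−1)/2 ≤ 26189 for integer n.
n = 132 gives 26070 ≤ 26189, while n = 133 gives 26467 > 26189; so the answer is 26070.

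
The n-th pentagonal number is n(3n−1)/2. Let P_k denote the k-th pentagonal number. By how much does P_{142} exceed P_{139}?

1263

142·(3·142 − 1)/2 = 30175 and 139·(3·139 − 1)/2 = 28912.
Difference: 30175 − 28912 = 1263.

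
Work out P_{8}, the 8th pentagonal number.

8·(3·8 − 1)/2 = 8·23/2 = 92.

92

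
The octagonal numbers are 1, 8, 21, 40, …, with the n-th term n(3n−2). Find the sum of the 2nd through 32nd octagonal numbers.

33263

Σ i(3i−2) = 3Σi² − 2Σi over i = 2..32.
Σi = 528 − 1 = 527 and Σi² = 11440 − 1 = 11439.
3·11439 − 2·527 = 33263.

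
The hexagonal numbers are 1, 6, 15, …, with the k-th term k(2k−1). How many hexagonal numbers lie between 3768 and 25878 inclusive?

The n-th hexagonal number is n(2n−1).
Smallest index with value ≥ 3768: n = 44 (giving 3828).
Largest index with value ≤ 25878: n = 114 (giving 25878).
Indices 44 through 114: 71 terms.

71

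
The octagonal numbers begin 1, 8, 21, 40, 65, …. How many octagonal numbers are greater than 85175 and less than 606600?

The n-th octagonal number is n(3n−2).
Smallest index with value > 85175: n = 169 (giving 85345).
Largest index with value < 606600: n = 449 (giving 603905).
Indices 169 through 449: 281 terms.

281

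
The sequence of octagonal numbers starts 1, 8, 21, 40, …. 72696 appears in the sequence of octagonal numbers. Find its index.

Set n(3n−2) = 72696, giving 3n² − 2n − 72696 = 0.
The discriminant is 4 + 12·72696 = 872356, and √872356 = 934.
So n = (2 + 934) / 6 = 936/6 = 156.
Check: 156·(3·156 − 2) = 72696. ✓

156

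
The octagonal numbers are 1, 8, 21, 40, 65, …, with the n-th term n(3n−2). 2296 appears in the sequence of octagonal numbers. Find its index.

Set n(3n−2) = 2296, giving 3n² − 2n − 2296 = 0.
The discriminant is 4 + 12·2296 = 27556, and √27556 = 166.
So n = (2 + 166) / 6 = 168/6 = 28.

28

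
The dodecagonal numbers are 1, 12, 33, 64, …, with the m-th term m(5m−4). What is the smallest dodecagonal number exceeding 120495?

121056

Solve n(5n−4) > 120495 for integer n.
The largest n with value ≤ 120495 is 155 (since 119505 ≤ 120495 < 121056), so the first above is n = 156, value 121056.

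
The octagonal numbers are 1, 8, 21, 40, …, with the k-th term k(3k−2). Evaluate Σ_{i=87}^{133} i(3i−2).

Σ i(3i−2) = 3Σi² − 2Σi over i = 87..133.
Σi = 8911 − 3741 = 5170 and Σi² = 793079 − 215731 = 577348.
3·577348 − 2·5170 = 1721704.

1721704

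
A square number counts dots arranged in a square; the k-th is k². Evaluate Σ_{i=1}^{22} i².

Σ_{i=1}^{22} i² = 22·23·45/6 = 3795.

3795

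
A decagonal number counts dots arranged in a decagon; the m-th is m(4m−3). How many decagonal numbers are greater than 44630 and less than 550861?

The n-th decagonal number is n(4n−3).
Smallest index with value > 44630: n = 107 (giving 45475).
Largest index with value < 550861: n = 371 (giving 549451).
Indices 107 through 371: 265 terms.

265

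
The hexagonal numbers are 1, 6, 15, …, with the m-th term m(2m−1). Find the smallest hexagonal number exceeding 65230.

Solve n(2n−1) > 65230 for integer n.
The largest n with value ≤ 65230 is 180 (since 64620 ≤ 65230 < 65341), so the first above is n = 181, value 65341.

65341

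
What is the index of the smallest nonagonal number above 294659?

291

Solve n(7n−5)/2 > 294659 for integer n.
The largest n with value ≤ 294659 is 290 (since 293625 ≤ 294659 < 295656), so the first above is n = 291, value 295656.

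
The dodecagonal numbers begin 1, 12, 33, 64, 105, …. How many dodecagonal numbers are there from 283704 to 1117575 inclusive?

235

The n-th dodecagonal number is n(5n−4).
Smallest index with value ≥ 283704: n = 239 (giving 284649).
Largest index with value ≤ 1117575: n = 473 (giving 1116753).
Indices 239 through 473: 235 terms.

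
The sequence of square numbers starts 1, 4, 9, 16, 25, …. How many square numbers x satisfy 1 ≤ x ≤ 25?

The n-th square number is n².
Smallest index with value ≥ 1: n = 1 (giving 1).
Largest index with value ≤ 25: n = 5 (giving 25).
Indices 1 through 5: 5 terms.

5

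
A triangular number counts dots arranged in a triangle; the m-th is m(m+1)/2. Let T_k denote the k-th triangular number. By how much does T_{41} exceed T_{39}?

41·42/2 = 861 and 39·40/2 = 780.
Difference: 861 − 780 = 81.

81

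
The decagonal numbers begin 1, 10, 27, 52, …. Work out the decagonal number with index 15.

855

The 15th decagonal number is n(4n−3) with n = 15.
15·(4·15 − 3) = 15·57 = 855.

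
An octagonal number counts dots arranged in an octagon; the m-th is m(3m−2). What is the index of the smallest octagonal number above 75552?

Solve n(3n−2) > 75552 for integer n.
The largest n with value ≤ 75552 is 159 (since 75525 ≤ 75552 < 76480), so the first above is n = 160, value 76480.

160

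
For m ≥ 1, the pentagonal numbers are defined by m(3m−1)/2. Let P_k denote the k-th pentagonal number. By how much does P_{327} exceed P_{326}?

979

Consecutive pentagonal numbers differ by 3n − 2: here 3·327 − 2 = 979.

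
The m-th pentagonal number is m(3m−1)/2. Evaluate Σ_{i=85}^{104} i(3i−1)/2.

267960

Σ i(3i−1)/2 = (3Σi² − Σi) / 2 over i = 85..104.
Σi = 5460 − 3570 = 1890 and Σi² = 380380 − 201110 = 179270.
(3·179270 − 1·1890) / 2 = 535920/2 = 267960.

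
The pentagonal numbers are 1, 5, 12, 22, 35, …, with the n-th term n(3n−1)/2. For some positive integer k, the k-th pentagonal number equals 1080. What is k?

Set n(3n−1)/2 = 1080, giving 3n² − n − 2160 = 0.
The discriminant is 1 + 24·1080 = 25921, and √25921 = 161.
So n = (1 + 161) / 6 = 162/6 = 27.
Check: 27·(3·27 − 1)/2 = 1080. ✓

27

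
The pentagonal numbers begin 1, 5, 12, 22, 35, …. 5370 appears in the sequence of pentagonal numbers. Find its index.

60

Set n(3n−1)/2 = 5370, giving 3n² − n − 10740 = 0.
The discriminant is 1 + 24·5370 = 128881, and √128881 = 359.
So n = (1 + 359) / 6 = 360/6 = 60.
Check: 60·(3·60 − 1)/2 = 5370. ✓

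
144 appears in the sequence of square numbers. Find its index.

12

We need n² = 144, so n = √144 = 12.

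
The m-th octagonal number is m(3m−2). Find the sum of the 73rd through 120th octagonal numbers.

1359336

Σ i(3i−2) = 3Σi² − 2Σi over i = 73..120.
Σi = 7260 − 2628 = 4632 and Σi² = 583220 − 127020 = 456200.
3·456200 − 2·4632 = 1359336.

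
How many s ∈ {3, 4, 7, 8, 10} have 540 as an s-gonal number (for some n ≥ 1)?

2

s = 3: P(3, 32) = 528 and P(3, 33) = 561; 540 is not s-gonal.
s = 4: P(4, 23) = 529 and P(4, 24) = 576; 540 is not s-gonal.
s = 7: P(7, 15) = 540. ✓
s = 8: P(8, 13) = 481 and P(8, 14) = 560; 540 is not s-gonal.
s = 10: P(10, 12) = 540. ✓
Hits: s ∈ {7, 10} → 2.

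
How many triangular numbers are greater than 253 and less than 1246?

27

The n-th triangular number is n(n+1)/2.
Smallest index with value > 253: n = 23 (giving 276).
Largest index with value < 1246: n = 49 (giving 1225).
Indices 23 through 49: 27 terms.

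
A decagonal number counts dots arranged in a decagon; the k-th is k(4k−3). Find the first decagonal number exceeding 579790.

Solve n(4n−3) > 579790 for integer n.
The largest n with value ≤ 579790 is 381 (since 579501 ≤ 579790 < 582550), so the first above is n = 382, value 582550.

582550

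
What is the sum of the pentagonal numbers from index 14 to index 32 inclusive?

Σ i(3i−1)/2 = (3Σi² − Σi) / 2 over i = 14..32.
Σi = 528 − 91 = 437 and Σi² = 11440 − 819 = 10621.
(3·10621 − 1·437) / 2 = 31426/2 = 15713.

15713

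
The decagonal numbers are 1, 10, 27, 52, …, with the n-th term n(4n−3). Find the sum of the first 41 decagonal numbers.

92701

Σ i(4i−3) = 4Σi² − 3Σi over i = 1..41.
Σi = 861 and Σi² = 23821.
4·23821 − 3·861 = 92701.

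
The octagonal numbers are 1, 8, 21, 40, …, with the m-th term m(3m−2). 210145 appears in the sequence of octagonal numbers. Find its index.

265

Set n(3n−2) = 210145, giving 3n² − 2n − 210145 = 0.
The discriminant is 4 + 12·210145 = 2521744, and √2521744 = 1588.
So n = (2 + 1588) / 6 = 1590/6 = 265.
Check: 265·(3·265 − 2) = 210145. ✓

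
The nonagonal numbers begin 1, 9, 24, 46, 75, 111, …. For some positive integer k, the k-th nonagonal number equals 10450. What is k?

Set n(7n−5)/2 = 10450, giving 7n² − 5n − 20900 = 0.
The discriminant is 25 + 56·10450 = 585225, and √585225 = 765.
So n = (5 + 765) / 14 = 770/14 = 55.
Check: 55·(7·55 − 5)/2 = 10450. ✓

55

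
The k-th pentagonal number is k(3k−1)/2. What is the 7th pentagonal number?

The 7th pentagonal number is n(3n−1)/2 with n = 7.
7·(3·7 − 1)/2 = 7·20/2 = 7·10 = 70.

70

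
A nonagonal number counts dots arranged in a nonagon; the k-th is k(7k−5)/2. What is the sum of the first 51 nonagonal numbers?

Σ i(7i−5)/2 = (7Σi² − 5Σi) / 2 over i = 1..51.
Σi = 1326 and Σi² = 45526.
(7·45526 − 5·1326) / 2 = 312052/2 = 156026.

156026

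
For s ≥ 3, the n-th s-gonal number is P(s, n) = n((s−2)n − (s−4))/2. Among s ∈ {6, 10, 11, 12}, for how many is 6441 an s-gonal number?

s = 6: P(6, 57) = 6441. ✓
s = 10: P(10, 40) = 6280 and P(10, 41) = 6601; 6441 is not s-gonal.
s = 11: P(11, 38) = 6365 and P(11, 39) = 6708; 6441 is not s-gonal.
s = 12: P(12, 36) = 6336 and P(12, 37) = 6697; 6441 is not s-gonal.
Hits: s ∈ {6} → 1.

1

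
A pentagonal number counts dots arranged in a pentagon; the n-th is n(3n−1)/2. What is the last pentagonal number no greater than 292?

287

Solve n(3n−1)/2 ≤ 292 for integer n.
n = 14 gives 287 ≤ 292, while n = 15 gives 330 > 292; so the answer is 287.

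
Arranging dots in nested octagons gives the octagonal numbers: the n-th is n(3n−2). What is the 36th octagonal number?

The 36th octagonal number is n(3n−2) with n = 36.
36·(3·36 − 2) = 36·106 = 3816.

3816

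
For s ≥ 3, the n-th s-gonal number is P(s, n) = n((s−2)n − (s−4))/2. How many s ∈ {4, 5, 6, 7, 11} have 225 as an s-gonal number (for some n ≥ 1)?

s = 4: P(4, 15) = 225. ✓
s = 5: P(5, 12) = 210 and P(5, 13) = 247; 225 is not s-gonal.
s = 6: P(6, 10) = 190 and P(6, 11) = 231; 225 is not s-gonal.
s = 7: P(7, 9) = 189 and P(7, 10) = 235; 225 is not s-gonal.
s = 11: P(11, 7) = 196 and P(11, 8) = 260; 225 is not s-gonal.
Hits: s ∈ {4} → 1.

1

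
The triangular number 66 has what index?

Set n(n+1)/2 = 66, giving n² + n − 132 = 0.
So n = (-1 + 23) / 2 = 22/2 = 11.
Check: 11·12/2 = 66. ✓

11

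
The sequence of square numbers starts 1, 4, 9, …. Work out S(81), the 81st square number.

6561

The 81st square number is n² with n = 81.
81² = 6561.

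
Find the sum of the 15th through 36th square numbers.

15191

Σ_{i=15}^{36} i² = 16206 − 1015 = 15191.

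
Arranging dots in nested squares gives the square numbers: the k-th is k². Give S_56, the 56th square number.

3136

The 56th square number is n² with n = 56.
56² = 3136.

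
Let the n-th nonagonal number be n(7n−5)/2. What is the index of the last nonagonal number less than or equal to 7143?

45

Solve n(7n−5)/2 ≤ 7143 for integer n.
n = 45 gives 6975 ≤ 7143, while n = 46 gives 7291 > 7143; so the answer is index 45.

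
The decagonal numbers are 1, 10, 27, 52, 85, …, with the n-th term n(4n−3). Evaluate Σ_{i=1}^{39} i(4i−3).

Σ i(4i−3) = 4Σi² − 3Σi over i = 1..39.
Σi = 780 and Σi² = 20540.
4·20540 − 3·780 = 79820.

79820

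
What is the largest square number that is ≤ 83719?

83521

Solve n² ≤ 83719 for integer n.
n = 289 gives 83521 ≤ 83719, while n = 290 gives 84100 > 83719; so the answer is 83521.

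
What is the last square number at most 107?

Solve n² ≤ 107 for integer n.
n = 10 gives 100 ≤ 107, while n = 11 gives 121 > 107; so the answer is 100.

100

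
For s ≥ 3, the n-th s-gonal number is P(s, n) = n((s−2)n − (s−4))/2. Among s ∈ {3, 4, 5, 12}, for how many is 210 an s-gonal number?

2

s = 3: P(3, 20) = 210. ✓
s = 4: P(4, 14) = 196 and P(4, 15) = 225; 210 is not s-gonal.
s = 5: P(5, 12) = 210. ✓
s = 12: P(12, 6) = 156 and P(12, 7) = 217; 210 is not s-gonal.
Hits: s ∈ {3, 5} → 2.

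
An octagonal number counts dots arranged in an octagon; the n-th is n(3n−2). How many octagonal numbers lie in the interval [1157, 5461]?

The n-th octagonal number is n(3n−2).
Smallest index with value ≥ 1157: n = 20 (giving 1160).
Largest index with value ≤ 5461: n = 43 (giving 5461).
Indices 20 through 43: 24 terms.

24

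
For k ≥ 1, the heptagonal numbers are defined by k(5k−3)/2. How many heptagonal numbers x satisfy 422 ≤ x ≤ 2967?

The n-th heptagonal number is n(5n−3)/2.
Smallest index with value ≥ 422: n = 14 (giving 469).
Largest index with value ≤ 2967: n = 34 (giving 2839).
Indices 14 through 34: 21 terms.

21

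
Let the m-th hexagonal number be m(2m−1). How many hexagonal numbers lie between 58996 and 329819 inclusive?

235

The n-th hexagonal number is n(2n−1).
Smallest index with value ≥ 58996: n = 172 (giving 58996).
Largest index with value ≤ 329819: n = 406 (giving 329266).
Indices 172 through 406: 235 terms.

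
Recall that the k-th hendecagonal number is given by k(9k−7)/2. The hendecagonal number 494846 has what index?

Set n(9n−7)/2 = 494846, giving 9n² − 7n − 989692 = 0.
So n = (7 + 5969) / 18 = 5976/18 = 332.
Check: 332·(9·332 − 7)/2 = 494846. ✓

332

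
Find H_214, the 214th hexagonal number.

91378

214·(2·214 − 1) = 214·427 = 91378.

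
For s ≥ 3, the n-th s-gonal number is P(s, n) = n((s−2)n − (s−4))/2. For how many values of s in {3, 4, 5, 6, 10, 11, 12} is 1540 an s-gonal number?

s = 3: P(3, 55) = 1540. ✓
s = 4: P(4, 39) = 1521 and P(4, 40) = 1600; 1540 is not s-gonal.
s = 5: P(5, 32) = 1520 and P(5, 33) = 1617; 1540 is not s-gonal.
s = 6: P(6, 28) = 1540. ✓
s = 10: P(10, 20) = 1540. ✓
s = 11: P(11, 18) = 1395 and P(11, 19) = 1558; 1540 is not s-gonal.
s = 12: P(12, 17) = 1377 and P(12, 18) = 1548; 1540 is not s-gonal.
Hits: s ∈ {3, 6, 10} → 3.

3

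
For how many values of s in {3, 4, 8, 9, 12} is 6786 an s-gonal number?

1

s = 3: P(3, 116) = 6786. ✓
s = 4: P(4, 82) = 6724 and P(4, 83) = 6889; 6786 is not s-gonal.
s = 8: P(8, 47) = 6533 and P(8, 48) = 6816; 6786 is not s-gonal.
s = 9: P(9, 44) = 6666 and P(9, 45) = 6975; 6786 is not s-gonal.
s = 12: P(12, 37) = 6697 and P(12, 38) = 7068; 6786 is not s-gonal.
Hits: s ∈ {3} → 1.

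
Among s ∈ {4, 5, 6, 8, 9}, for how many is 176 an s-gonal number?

2

s = 4: P(4, 13) = 169 and P(4, 14) = 196; 176 is not s-gonal.
s = 5: P(5, 11) = 176. ✓
s = 6: P(6, 9) = 153 and P(6, 10) = 190; 176 is not s-gonal.
s = 8: P(8, 8) = 176. ✓
s = 9: P(9, 7) = 154 and P(9, 8) = 204; 176 is not s-gonal.
Hits: s ∈ {5, 8} → 2.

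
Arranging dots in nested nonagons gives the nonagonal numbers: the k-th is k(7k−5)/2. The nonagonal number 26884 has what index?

Set n(7n−5)/2 = 26884, giving 7n² − 5n − 53768 = 0.
The discriminant is 25 + 56·26884 = 1505529, and √1505529 = 1227.
So n = (5 + 1227) / 14 = 1232/14 = 88.

88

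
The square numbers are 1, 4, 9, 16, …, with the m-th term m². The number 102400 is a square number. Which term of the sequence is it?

We need n² = 102400, so n = √102400 = 320.

320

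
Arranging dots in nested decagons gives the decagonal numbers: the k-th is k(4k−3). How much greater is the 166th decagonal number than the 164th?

166·(4·166 − 3) = 109726 and 164·(4·164 − 3) = 107092.
Difference: 109726 − 107092 = 2634.

2634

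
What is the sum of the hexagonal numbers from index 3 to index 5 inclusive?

Σ i(2i−1) = 2Σi² − Σi over i = 3..5.
Σi = 15 − 3 = 12 and Σi² = 55 − 5 = 50.
2·50 − 1·12 = 88.

88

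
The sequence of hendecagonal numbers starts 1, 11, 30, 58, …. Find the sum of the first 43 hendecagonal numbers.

Σ i(9i−7)/2 = (9Σi² − 7Σi) / 2 over i = 1..43.
Σi = 946 and Σi² = 27434.
(9·27434 − 7·946) / 2 = 240284/2 = 120142.

120142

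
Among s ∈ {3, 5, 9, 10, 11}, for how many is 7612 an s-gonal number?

1

s = 3: P(3, 122) = 7503 and P(3, 123) = 7626; 7612 is not s-gonal.
s = 5: P(5, 71) = 7526 and P(5, 72) = 7740; 7612 is not s-gonal.
s = 9: P(9, 46) = 7291 and P(9, 47) = 7614; 7612 is not s-gonal.
s = 10: P(10, 44) = 7612. ✓
s = 11: P(11, 41) = 7421 and P(11, 42) = 7791; 7612 is not s-gonal.
Hits: s ∈ {10} → 1.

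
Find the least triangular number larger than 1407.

1431

Solve n(n+1)/2 > 1407 for integer n.
The largest n with value ≤ 1407 is 52 (since 1378 ≤ 1407 < 1431), so the first above is n = 53, value 1431.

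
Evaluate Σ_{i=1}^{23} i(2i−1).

Σ i(2i−1) = 2Σi² − Σi over i = 1..23.
Σi = 276 and Σi² = 4324.
2·4324 − 1·276 = 8372.

8372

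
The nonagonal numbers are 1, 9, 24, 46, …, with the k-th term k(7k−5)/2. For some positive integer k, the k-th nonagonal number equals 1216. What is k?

19

Set n(7n−5)/2 = 1216, giving 7n² − 5n − 2432 = 0.
So n = (5 + 261) / 14 = 266/14 = 19.
Check: 19·(7·19 − 5)/2 = 1216. ✓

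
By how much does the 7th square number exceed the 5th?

24

7² = 49 and 5² = 25.
Difference: 49 − 25 = 24.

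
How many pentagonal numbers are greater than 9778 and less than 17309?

The n-th pentagonal number is n(3n−1)/2.
Smallest index with value > 9778: n = 81 (giving 9801).
Largest index with value < 17309: n = 107 (giving 17120).
Indices 81 through 107: 27 terms.

27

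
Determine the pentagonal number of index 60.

5370

The 60th pentagonal number is n(3n−1)/2 with n = 60.
60·(3·60 − 1)/2 = 60·179/2 = 5370.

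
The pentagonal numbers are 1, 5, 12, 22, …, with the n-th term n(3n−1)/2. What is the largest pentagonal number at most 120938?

120842

Solve n(3n−1)/2 ≤ 120938 for integer n.
n = 284 gives 120842 ≤ 120938, while n = 285 gives 121695 > 120938; so the answer is 120842.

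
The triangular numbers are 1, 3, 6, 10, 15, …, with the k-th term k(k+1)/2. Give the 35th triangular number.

630

The 35th triangular number is n(n+1)/2 with n = 35.
35·36/2 = 1260/2 = 630.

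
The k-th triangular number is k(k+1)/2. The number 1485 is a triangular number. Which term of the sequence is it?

54

Set n(n+1)/2 = 1485, giving n² + n − 2970 = 0.
The discriminant is 1 + 8·1485 = 11881, and √11881 = 109.
So n = (-1 + 109) / 2 = 108/2 = 54.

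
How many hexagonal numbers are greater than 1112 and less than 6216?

The n-th hexagonal number is n(2n−1).
Smallest index with value > 1112: n = 24 (giving 1128).
Largest index with value < 6216: n = 55 (giving 5995).
Indices 24 through 55: 32 terms.

32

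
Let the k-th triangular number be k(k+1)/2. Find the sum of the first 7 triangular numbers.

Σ i(i+1)/2 = (Σi² + Σi) / 2 over i = 1..7.
Σi = 28 and Σi² = 140.
(1·140 + 1·28) / 2 = 168/2 = 84.

84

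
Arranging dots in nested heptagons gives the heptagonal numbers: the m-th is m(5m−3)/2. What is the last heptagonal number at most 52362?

Solve n(5n−3)/2 ≤ 52362 for integer n.
n = 145 gives 52345 ≤ 52362, while n = 146 gives 53071 > 52362; so the answer is 52345.

52345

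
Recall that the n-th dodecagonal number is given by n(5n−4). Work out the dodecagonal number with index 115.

65665

The 115th dodecagonal number is n(5n−4) with n = 115.
115·(5·115 − 4) = 115·571 = 65665.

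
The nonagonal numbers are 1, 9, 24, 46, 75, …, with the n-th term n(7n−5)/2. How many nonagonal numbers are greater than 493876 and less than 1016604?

163

The n-th nonagonal number is n(7n−5)/2.
Smallest index with value > 493876: n = 377 (giving 496509).
Largest index with value < 1016604: n = 539 (giving 1015476).
Indices 377 through 539: 163 terms.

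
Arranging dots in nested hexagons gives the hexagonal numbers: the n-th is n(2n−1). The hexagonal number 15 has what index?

3

Set n(2n−1) = 15, giving 2n² − n − 15 = 0.
The discriminant is 1 + 8·15 = 121, and √121 = 11.
So n = (1 + 11) / 4 = 12/4 = 3.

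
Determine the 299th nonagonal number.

The 299th nonagonal number is n(7n−5)/2 with n = 299.
299·(7·299 − 5)/2 = 299·2088/2 = 299·1044 = 312156.

312156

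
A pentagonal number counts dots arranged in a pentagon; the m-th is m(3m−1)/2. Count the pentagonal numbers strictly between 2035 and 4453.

The n-th pentagonal number is n(3n−1)/2.
Smallest index with value > 2035: n = 38 (giving 2147).
Largest index with value < 4453: n = 54 (giving 4347).
Indices 38 through 54: 17 terms.

17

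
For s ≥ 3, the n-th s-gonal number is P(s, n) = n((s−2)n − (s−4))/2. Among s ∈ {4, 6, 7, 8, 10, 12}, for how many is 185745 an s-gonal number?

1

s = 4: P(4, 430) = 184900 and P(4, 431) = 185761; 185745 is not s-gonal.
s = 6: P(6, 305) = 185745. ✓
s = 7: P(7, 272) = 184552 and P(7, 273) = 185913; 185745 is not s-gonal.
s = 8: P(8, 249) = 185505 and P(8, 250) = 187000; 185745 is not s-gonal.
s = 10: P(10, 215) = 184255 and P(10, 216) = 185976; 185745 is not s-gonal.
s = 12: P(12, 193) = 185473 and P(12, 194) = 187404; 185745 is not s-gonal.
Hits: s ∈ {6} → 1.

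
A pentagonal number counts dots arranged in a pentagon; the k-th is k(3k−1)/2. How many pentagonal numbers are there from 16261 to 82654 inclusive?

The n-th pentagonal number is n(3n−1)/2.
Smallest index with value ≥ 16261: n = 105 (giving 16485).
Largest index with value ≤ 82654: n = 234 (giving 82017).
Indices 105 through 234: 130 terms.

130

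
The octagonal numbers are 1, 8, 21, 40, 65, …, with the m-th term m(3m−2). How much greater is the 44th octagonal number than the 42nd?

44·(3·44 − 2) = 5720 and 42·(3·42 − 2) = 5208.
Difference: 5720 − 5208 = 512.

512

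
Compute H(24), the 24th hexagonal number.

24·(2·24 − 1) = 24·47 = 1128.

1128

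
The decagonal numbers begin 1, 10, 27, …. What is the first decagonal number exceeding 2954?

3052

Solve n(4n−3) > 2954 for integer n.
The largest n with value ≤ 2954 is 27 (since 2835 ≤ 2954 < 3052), so the first above is n = 28, value 3052.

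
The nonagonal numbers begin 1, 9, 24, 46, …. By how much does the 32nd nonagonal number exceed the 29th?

633

32·(7·32 − 5)/2 = 3504 and 29·(7·29 − 5)/2 = 2871.
Difference: 3504 − 2871 = 633.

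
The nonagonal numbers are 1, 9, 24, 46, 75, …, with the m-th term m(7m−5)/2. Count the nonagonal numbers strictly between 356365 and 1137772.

251

The n-th nonagonal number is n(7n−5)/2.
Smallest index with value > 356365: n = 320 (giving 357600).
Largest index with value < 1137772: n = 570 (giving 1135725).
Indices 320 through 570: 251 terms.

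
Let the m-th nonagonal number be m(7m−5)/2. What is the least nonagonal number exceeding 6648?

6666

Solve n(7n−5)/2 > 6648 for integer n.
The largest n with value ≤ 6648 is 43 (since 6364 ≤ 6648 < 6666), so the first above is n = 44, value 6666.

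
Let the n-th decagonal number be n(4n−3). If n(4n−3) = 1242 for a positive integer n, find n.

Set n(4n−3) = 1242, giving 4n² − 3n − 1242 = 0.
So n = (3 + 141) / 8 = 144/8 = 18.
Check: 18·(4·18 − 3) = 1242. ✓

18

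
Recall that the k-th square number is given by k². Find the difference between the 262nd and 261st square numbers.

523

n² − (n−1)² = 2n − 1, so 262² − 261² = 2·262 − 1 = 523.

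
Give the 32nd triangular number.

The 32nd triangular number is n(n+1)/2 with n = 32.
32·33/2 = 1056/2 = 528.

528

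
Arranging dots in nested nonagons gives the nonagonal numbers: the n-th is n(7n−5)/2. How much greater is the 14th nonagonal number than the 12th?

177

14·(7·14 − 5)/2 = 651 and 12·(7·12 − 5)/2 = 474.
Difference: 651 − 474 = 177.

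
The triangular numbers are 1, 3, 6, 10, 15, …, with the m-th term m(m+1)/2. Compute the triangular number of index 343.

The 343rd triangular number is n(n+1)/2 with n = 343.
343·344/2 = 117992/2 = 58996.

58996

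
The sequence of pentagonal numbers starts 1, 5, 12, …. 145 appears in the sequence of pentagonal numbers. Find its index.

Set n(3n−1)/2 = 145, giving 3n² − n − 290 = 0.
So n = (1 + 59) / 6 = 60/6 = 10.

10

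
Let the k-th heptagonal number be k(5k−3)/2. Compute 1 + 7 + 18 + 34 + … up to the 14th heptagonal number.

2380

Σ i(5i−3)/2 = (5Σi² − 3Σi) / 2 over i = 1..14.
Σi = 105 and Σi² = 1015.
(5·1015 − 3·105) / 2 = 4760/2 = 2380.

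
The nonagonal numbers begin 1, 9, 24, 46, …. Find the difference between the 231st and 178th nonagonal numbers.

231·(7·231 − 5)/2 = 186186 and 178·(7·178 − 5)/2 = 110449.
Difference: 186186 − 110449 = 75737.

75737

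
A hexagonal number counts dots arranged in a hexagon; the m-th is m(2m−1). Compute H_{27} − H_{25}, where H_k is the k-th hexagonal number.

206

27·(2·27 − 1) = 1431 and 25·(2·25 − 1) = 1225.
Difference: 1431 − 1225 = 206.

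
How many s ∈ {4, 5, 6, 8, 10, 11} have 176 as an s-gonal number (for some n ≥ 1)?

s = 4: P(4, 13) = 169 and P(4, 14) = 196; 176 is not s-gonal.
s = 5: P(5, 11) = 176. ✓
s = 6: P(6, 9) = 153 and P(6, 10) = 190; 176 is not s-gonal.
s = 8: P(8, 8) = 176. ✓
s = 10: P(10, 7) = 175 and P(10, 8) = 232; 176 is not s-gonal.
s = 11: P(11, 6) = 141 and P(11, 7) = 196; 176 is not s-gonal.
Hits: s ∈ {5, 8} → 2.

2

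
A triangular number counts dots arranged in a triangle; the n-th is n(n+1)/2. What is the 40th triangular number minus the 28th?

40·41/2 = 820 and 28·29/2 = 406.
Difference: 820 − 406 = 414.

414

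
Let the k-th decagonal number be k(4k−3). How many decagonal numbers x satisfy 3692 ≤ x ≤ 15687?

The n-th decagonal number is n(4n−3).
Smallest index with value ≥ 3692: n = 31 (giving 3751).
Largest index with value ≤ 15687: n = 63 (giving 15687).
Indices 31 through 63: 33 terms.

33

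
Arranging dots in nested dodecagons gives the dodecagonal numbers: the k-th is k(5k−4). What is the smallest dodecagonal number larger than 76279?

76384

Solve n(5n−4) > 76279 for integer n.
The largest n with value ≤ 76279 is 123 (since 75153 ≤ 76279 < 76384), so the first above is n = 124, value 76384.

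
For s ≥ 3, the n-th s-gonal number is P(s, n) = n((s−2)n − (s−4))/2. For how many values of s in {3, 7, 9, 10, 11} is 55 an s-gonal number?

s = 3: P(3, 10) = 55. ✓
s = 7: P(7, 5) = 55. ✓
s = 9: P(9, 4) = 46 and P(9, 5) = 75; 55 is not s-gonal.
s = 10: P(10, 4) = 52 and P(10, 5) = 85; 55 is not s-gonal.
s = 11: P(11, 3) = 30 and P(11, 4) = 58; 55 is not s-gonal.
Hits: s ∈ {3, 7} → 2.

2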